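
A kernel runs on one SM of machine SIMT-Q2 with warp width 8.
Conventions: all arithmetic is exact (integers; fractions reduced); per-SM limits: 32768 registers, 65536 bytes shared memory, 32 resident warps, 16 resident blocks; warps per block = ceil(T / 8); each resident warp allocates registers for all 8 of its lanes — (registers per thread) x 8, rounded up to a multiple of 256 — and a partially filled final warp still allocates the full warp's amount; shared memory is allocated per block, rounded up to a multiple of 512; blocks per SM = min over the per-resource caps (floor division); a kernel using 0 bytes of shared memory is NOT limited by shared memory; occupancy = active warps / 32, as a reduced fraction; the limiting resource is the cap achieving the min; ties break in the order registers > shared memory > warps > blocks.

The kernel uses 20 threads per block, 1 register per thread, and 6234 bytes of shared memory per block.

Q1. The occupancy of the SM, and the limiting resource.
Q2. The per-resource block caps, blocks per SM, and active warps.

Answer: occupancy 27/32, limited by shared memory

registers: 42 blocks
shared memory: 9 blocks
warps: 10 blocks
blocks: 16 blocks

Answer: 9 blocks, 27 active warps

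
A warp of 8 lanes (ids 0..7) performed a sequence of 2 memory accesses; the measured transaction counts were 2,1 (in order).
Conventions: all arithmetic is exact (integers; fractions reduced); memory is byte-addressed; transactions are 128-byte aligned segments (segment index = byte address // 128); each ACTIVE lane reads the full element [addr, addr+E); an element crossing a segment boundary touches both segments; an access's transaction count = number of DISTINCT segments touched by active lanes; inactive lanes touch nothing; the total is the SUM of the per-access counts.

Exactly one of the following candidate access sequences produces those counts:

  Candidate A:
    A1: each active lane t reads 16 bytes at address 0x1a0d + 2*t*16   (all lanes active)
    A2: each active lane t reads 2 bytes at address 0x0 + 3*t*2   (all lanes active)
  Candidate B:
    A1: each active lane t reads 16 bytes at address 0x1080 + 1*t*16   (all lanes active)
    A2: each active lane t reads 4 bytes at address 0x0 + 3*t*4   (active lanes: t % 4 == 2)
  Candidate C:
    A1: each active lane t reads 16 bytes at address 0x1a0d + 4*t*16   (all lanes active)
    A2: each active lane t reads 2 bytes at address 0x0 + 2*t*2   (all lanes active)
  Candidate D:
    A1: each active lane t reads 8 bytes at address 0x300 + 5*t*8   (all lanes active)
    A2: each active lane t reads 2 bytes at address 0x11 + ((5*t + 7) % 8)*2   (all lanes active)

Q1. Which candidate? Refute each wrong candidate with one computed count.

B: A1 gives 1 transaction, not 2
C: A1 gives 4 transactions, not 2
D: A1 gives 3 transactions, not 2
A: all counts match (2,1)

Answer: A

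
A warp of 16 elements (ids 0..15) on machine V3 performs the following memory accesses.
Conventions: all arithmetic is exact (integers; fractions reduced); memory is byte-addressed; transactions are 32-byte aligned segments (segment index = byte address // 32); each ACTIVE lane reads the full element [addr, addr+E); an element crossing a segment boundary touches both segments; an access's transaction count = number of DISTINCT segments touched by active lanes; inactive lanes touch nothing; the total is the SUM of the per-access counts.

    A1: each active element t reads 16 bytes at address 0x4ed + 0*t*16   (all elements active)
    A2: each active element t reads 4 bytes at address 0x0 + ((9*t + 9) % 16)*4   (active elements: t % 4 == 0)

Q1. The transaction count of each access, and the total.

A1: 1 transaction
A2: 2 transactions

Answer: 1,2; total 3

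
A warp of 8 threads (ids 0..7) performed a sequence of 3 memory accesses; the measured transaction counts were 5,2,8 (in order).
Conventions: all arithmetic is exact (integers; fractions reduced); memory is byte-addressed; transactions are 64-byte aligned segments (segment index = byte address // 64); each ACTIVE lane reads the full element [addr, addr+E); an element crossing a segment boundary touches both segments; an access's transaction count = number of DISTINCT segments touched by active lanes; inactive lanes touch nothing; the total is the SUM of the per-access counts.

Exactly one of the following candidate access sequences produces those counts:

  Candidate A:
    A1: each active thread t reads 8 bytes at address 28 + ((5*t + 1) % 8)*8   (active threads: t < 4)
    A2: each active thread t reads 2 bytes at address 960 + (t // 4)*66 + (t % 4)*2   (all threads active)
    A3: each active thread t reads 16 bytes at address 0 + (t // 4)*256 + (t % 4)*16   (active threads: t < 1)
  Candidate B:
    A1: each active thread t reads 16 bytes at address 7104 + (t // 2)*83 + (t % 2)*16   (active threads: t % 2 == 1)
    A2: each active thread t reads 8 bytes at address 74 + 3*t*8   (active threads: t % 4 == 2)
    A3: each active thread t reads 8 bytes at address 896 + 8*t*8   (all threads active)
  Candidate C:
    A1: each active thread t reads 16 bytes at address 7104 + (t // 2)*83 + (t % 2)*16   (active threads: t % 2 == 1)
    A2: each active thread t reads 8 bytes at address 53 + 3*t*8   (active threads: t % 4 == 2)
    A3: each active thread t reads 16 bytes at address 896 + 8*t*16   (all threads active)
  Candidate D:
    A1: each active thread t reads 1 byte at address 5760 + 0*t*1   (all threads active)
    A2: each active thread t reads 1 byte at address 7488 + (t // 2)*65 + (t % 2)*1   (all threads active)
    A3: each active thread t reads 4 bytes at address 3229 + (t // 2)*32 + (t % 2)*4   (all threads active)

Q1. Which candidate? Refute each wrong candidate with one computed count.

A: A1 gives 2 transactions, not 5
B: A2 gives 3 transactions, not 2
D: A1 gives 1 transaction, not 5
C: all counts match (5,2,8)

Answer: C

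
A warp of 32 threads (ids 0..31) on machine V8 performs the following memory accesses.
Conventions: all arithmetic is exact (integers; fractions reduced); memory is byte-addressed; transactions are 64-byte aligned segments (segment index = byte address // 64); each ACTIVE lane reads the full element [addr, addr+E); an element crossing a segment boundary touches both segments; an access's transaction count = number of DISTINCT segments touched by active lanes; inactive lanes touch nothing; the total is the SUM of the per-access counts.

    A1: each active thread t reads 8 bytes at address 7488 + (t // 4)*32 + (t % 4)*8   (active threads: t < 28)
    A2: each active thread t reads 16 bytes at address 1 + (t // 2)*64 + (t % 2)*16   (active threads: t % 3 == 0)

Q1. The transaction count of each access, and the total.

A1: 4 transactions
A2: 11 transactions

Answer: 4,11; total 15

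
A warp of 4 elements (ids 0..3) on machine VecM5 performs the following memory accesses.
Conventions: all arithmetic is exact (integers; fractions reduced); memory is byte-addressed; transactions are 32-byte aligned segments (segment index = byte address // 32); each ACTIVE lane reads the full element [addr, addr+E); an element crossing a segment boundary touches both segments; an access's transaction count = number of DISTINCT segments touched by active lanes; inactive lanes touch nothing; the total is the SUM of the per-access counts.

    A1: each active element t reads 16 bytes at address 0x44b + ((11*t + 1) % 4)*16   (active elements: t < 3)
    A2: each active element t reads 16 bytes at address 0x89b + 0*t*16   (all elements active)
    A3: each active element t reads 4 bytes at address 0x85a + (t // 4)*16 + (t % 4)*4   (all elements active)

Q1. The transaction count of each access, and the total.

A1: 3 transactions
A2: 2 transactions
A3: 2 transactions

Answer: 3,2,2; total 7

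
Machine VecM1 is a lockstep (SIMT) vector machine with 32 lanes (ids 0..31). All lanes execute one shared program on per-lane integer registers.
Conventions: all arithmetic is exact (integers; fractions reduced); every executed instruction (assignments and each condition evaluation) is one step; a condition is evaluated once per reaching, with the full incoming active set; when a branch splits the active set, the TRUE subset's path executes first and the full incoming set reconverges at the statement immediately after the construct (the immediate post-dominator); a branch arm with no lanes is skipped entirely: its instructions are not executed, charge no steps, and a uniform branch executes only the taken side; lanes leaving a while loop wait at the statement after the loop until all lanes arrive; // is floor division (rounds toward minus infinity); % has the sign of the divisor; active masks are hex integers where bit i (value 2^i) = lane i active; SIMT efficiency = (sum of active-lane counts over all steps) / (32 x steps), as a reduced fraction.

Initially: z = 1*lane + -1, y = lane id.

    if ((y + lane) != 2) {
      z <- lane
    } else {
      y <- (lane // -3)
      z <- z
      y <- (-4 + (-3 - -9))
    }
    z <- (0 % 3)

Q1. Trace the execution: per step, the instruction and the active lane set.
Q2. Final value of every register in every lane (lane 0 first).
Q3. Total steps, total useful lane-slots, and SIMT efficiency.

step 0: eval ((y + lane) != 2)       0xffffffff
step 1: z <- lane                    0xfffffffd
step 2: y <- (lane // -3)            0x00000002
step 3: z <- z                       0x00000002
step 4: y <- (-4 + (-3 - -9))        0x00000002
step 5: z <- (0 % 3)                 0xffffffff

Answer: 6 steps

z: 0,0,0,0,0,0,0,0,0,0,0,0,0,0,0,0,0,0,0,0,0,0,0,0,0,0,0,0,0,0,0,0
y: 0,2,2,3,4,5,6,7,8,9,10,11,12,13,14,15,16,17,18,19,20,21,22,23,24,25,26,27,28,29,30,31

steps = 6; useful = 98; efficiency = 98/192 = 49/96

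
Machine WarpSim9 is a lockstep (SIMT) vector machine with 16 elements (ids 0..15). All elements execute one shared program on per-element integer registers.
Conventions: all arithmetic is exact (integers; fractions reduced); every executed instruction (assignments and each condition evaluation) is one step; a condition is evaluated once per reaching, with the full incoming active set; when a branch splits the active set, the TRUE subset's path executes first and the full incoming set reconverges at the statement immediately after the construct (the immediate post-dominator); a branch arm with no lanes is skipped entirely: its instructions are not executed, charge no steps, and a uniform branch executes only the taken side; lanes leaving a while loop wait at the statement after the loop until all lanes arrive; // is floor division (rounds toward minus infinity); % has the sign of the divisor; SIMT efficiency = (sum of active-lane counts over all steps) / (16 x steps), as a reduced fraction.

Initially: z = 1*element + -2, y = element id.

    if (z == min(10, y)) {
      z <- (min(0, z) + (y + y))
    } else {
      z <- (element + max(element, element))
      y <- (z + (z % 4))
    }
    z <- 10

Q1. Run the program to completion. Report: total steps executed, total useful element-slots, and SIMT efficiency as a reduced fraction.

Answer: 5 steps, 63 useful, 63/80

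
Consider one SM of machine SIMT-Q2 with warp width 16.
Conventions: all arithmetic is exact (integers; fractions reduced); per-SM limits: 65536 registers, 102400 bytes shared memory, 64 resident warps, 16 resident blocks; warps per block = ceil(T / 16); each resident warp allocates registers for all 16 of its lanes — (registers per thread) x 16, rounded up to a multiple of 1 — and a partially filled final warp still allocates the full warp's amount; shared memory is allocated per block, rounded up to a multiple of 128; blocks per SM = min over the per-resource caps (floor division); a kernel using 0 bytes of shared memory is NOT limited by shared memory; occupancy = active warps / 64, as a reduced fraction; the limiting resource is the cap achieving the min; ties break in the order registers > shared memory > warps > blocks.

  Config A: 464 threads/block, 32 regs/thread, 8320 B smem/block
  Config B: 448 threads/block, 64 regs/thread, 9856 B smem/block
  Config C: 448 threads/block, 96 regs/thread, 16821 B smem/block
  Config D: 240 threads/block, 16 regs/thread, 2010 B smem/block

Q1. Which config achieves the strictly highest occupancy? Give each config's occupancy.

occupancies: A 29/32, B 7/8, C 7/16, D 15/16

Answer: D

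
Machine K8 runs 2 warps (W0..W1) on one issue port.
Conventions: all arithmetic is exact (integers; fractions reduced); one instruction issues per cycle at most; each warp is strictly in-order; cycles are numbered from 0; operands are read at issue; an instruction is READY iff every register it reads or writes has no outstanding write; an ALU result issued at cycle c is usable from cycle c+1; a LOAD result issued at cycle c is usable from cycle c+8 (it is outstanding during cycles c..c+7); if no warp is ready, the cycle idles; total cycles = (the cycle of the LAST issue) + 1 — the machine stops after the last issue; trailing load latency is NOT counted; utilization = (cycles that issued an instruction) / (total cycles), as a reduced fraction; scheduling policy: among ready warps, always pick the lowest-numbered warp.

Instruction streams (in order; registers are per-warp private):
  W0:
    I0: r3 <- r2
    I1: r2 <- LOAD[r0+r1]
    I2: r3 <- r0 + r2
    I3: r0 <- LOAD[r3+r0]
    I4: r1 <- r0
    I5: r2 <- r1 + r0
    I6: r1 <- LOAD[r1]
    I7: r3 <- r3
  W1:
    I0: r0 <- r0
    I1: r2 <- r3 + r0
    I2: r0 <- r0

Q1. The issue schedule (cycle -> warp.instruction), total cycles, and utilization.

cycle 0: W0.I0
cycle 1: W0.I1
cycle 2: W1.I0
cycle 3: W1.I1
cycle 4: W1.I2
cycle 5: idle
cycle 6: idle
cycle 7: idle
cycle 8: idle
cycle 9: W0.I2
cycle 10: W0.I3
cycle 11: idle
cycle 12: idle
cycle 13: idle
cycle 14: idle
cycle 15: idle
cycle 16: idle
cycle 17: idle
cycle 18: W0.I4
cycle 19: W0.I5
cycle 20: W0.I6
cycle 21: W0.I7

Answer: 22 cycles, utilization 1/2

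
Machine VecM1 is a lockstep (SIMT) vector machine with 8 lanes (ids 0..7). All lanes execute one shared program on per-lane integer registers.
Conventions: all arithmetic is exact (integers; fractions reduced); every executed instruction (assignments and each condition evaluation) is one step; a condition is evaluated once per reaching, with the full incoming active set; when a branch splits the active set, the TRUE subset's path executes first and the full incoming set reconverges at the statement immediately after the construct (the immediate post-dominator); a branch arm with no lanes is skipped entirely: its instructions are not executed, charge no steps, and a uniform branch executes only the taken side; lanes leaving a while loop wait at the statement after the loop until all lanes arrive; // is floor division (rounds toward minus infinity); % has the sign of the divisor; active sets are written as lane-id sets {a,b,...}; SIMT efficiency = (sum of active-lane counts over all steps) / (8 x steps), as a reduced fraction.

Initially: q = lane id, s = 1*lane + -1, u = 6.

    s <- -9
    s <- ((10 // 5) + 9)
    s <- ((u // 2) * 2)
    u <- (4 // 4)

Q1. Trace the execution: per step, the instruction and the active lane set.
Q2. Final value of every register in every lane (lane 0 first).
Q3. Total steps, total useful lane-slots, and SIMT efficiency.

step 0: s <- -9                      {0,1,2,3,4,5,6,7}
step 1: s <- ((10 // 5) + 9)         {0,1,2,3,4,5,6,7}
step 2: s <- ((u // 2) * 2)          {0,1,2,3,4,5,6,7}
step 3: u <- (4 // 4)                {0,1,2,3,4,5,6,7}

Answer: 4 steps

q: 0,1,2,3,4,5,6,7
s: 6,6,6,6,6,6,6,6
u: 1,1,1,1,1,1,1,1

steps = 4; useful = 32; efficiency = 32/32 = 1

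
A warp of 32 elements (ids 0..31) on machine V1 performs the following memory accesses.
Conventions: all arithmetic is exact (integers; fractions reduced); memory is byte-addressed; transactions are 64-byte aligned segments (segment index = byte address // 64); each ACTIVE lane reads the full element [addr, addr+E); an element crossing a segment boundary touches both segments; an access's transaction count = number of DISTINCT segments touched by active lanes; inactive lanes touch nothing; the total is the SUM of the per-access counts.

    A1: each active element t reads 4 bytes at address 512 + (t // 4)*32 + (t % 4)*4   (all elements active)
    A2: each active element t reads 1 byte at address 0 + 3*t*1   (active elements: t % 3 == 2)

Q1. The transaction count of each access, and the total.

A1: 4 transactions
A2: 2 transactions

Answer: 4,2; total 6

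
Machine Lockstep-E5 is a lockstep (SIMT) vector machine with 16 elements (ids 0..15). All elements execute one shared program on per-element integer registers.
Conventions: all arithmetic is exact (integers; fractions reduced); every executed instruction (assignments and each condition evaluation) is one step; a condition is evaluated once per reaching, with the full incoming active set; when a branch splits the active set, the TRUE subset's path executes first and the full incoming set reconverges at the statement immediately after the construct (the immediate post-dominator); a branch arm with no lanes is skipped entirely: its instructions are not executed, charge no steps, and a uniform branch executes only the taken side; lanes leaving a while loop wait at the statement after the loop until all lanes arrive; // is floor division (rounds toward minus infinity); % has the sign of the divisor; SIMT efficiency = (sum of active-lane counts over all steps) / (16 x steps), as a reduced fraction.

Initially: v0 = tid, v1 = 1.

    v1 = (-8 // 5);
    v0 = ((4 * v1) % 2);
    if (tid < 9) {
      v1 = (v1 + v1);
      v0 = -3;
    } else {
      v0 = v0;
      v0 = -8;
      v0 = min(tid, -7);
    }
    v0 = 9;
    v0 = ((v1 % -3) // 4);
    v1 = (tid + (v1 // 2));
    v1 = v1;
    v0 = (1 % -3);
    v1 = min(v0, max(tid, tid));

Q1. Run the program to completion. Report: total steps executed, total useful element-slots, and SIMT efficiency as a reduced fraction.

Answer: 14 steps, 183 useful, 183/224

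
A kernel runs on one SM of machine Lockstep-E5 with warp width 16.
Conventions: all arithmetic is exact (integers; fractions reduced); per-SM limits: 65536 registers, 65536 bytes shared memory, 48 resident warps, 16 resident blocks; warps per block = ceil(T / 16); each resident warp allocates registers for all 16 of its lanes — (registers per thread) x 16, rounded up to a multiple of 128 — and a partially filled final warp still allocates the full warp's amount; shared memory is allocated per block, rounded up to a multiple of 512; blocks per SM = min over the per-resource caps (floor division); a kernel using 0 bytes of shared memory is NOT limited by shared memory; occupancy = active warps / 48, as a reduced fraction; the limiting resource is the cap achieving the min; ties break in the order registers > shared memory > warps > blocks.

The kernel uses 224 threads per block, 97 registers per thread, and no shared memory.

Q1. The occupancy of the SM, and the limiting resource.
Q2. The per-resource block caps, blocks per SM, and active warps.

Answer: occupancy 7/12, limited by registers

registers: 2 blocks
shared memory: no limit (kernel uses none)
warps: 3 blocks
blocks: 16 blocks

Answer: 2 blocks, 28 active warps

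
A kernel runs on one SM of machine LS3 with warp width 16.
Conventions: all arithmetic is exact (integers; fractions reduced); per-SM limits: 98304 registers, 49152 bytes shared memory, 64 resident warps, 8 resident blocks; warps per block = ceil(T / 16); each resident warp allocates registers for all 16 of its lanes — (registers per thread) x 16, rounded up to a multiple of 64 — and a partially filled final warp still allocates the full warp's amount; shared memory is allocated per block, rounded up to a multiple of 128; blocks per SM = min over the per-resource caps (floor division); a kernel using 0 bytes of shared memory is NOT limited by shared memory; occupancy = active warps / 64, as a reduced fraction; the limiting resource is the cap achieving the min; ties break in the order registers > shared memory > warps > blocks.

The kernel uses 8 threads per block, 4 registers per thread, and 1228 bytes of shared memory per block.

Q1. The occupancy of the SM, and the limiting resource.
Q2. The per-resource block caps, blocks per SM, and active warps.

Answer: occupancy 1/8, limited by blocks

registers: 1536 blocks
shared memory: 38 blocks
warps: 64 blocks
blocks: 8 blocks

Answer: 8 blocks, 8 active warps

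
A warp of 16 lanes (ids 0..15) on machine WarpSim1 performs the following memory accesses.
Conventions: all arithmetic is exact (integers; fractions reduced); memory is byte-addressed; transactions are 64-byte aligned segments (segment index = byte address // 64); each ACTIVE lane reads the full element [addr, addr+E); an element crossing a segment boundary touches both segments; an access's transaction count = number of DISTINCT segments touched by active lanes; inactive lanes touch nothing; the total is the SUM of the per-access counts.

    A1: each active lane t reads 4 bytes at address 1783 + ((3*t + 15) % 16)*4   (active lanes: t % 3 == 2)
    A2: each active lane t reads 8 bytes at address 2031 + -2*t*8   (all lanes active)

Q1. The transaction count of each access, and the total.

A1: 2 transactions
A2: 5 transactions

Answer: 2,5; total 7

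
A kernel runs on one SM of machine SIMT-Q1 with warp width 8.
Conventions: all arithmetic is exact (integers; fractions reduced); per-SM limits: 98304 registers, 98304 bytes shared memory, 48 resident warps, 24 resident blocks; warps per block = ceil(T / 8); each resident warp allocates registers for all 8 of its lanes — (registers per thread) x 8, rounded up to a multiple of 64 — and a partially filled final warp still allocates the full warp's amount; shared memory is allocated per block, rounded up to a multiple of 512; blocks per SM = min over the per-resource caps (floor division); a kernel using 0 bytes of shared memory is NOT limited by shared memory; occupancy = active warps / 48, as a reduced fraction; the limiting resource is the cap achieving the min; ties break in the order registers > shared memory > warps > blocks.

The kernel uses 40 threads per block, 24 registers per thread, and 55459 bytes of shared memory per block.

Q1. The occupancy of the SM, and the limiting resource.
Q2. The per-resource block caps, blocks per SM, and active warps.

Answer: occupancy 5/48, limited by shared memory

registers: 102 blocks
shared memory: 1 block
warps: 9 blocks
blocks: 24 blocks

Answer: 1 block, 5 active warps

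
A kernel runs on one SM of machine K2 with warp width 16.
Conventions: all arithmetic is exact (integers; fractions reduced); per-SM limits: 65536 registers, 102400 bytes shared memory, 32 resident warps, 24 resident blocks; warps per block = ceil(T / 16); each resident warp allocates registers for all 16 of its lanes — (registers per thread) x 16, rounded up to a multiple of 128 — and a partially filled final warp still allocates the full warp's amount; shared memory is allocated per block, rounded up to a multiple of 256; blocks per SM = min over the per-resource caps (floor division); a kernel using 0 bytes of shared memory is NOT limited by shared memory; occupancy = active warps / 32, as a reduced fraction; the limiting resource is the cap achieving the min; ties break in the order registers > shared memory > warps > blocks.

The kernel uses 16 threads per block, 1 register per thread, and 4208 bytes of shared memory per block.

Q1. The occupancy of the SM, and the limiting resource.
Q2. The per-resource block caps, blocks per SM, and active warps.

Answer: occupancy 23/32, limited by shared memory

registers: 512 blocks
shared memory: 23 blocks
warps: 32 blocks
blocks: 24 blocks

Answer: 23 blocks, 23 active warps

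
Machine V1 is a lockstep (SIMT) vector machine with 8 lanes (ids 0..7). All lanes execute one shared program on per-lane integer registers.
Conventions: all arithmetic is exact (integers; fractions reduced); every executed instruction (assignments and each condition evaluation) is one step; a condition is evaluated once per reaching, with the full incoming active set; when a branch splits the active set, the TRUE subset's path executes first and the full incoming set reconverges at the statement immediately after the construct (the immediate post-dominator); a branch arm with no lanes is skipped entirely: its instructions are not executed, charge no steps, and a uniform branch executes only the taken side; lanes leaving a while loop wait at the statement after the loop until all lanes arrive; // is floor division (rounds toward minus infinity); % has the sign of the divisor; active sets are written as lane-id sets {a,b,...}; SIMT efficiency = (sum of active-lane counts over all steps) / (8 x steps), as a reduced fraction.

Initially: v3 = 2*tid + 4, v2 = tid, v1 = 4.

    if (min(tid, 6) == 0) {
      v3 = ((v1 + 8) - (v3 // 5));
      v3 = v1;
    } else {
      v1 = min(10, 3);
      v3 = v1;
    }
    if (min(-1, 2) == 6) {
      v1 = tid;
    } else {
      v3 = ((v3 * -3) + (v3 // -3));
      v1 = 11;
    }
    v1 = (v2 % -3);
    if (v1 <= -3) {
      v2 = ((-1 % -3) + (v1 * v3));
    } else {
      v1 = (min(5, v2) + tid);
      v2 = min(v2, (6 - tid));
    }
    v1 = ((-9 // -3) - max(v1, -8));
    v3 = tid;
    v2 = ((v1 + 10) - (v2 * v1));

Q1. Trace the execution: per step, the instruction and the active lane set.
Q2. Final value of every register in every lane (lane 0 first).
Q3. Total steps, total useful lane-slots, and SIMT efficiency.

step 0: eval (min(tid, 6) == 0)      {0,1,2,3,4,5,6,7}
step 1: v3 <- ((v1 + 8) - (v3 // 5)) {0}
step 2: v3 <- v1                     {0}
step 3: v1 <- min(10, 3)             {1,2,3,4,5,6,7}
step 4: v3 <- v1                     {1,2,3,4,5,6,7}
step 5: eval (min(-1, 2) == 6)       {0,1,2,3,4,5,6,7}
step 6: v3 <- ((v3 * -3) + (v3 // -3)) {0,1,2,3,4,5,6,7}
step 7: v1 <- 11                     {0,1,2,3,4,5,6,7}
step 8: v1 <- (v2 % -3)              {0,1,2,3,4,5,6,7}
step 9: eval (v1 <= -3)              {0,1,2,3,4,5,6,7}
step 10: v1 <- (min(5, v2) + tid)     {0,1,2,3,4,5,6,7}
step 11: v2 <- min(v2, (6 - tid))     {0,1,2,3,4,5,6,7}
step 12: v1 <- ((-9 // -3) - max(v1, -8)) {0,1,2,3,4,5,6,7}
step 13: v3 <- tid                    {0,1,2,3,4,5,6,7}
step 14: v2 <- ((v1 + 10) - (v2 * v1)) {0,1,2,3,4,5,6,7}

Answer: 15 steps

v3: 0,1,2,3,4,5,6,7
v2: 13,10,11,16,15,10,2,-8
v1: 3,1,-1,-3,-5,-7,-8,-9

steps = 15; useful = 104; efficiency = 104/120 = 13/15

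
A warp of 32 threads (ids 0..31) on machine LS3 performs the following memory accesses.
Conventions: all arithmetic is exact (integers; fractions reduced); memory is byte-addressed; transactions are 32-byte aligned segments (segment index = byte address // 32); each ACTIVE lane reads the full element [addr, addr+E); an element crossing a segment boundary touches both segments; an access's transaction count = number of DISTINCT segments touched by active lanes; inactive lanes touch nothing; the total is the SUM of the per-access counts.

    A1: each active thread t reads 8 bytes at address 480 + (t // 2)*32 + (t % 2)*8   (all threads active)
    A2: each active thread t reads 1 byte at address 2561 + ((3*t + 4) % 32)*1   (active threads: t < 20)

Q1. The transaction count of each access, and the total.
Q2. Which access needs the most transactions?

A1: 16 transactions
A2: 2 transactions

Answer: 16,2; total 18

Answer: A1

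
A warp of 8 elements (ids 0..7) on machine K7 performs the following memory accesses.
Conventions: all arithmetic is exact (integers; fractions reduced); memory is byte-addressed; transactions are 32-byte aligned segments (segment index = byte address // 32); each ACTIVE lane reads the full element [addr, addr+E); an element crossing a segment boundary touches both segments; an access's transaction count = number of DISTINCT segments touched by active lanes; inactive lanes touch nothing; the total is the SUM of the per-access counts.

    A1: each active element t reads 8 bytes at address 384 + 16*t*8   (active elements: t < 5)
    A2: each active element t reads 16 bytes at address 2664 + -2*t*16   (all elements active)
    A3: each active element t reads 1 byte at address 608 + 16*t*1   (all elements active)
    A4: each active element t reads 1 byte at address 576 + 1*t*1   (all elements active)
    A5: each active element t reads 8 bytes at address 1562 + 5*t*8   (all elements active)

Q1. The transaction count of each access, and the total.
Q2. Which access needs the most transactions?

A1: 5 transactions
A2: 8 transactions
A3: 4 transactions
A4: 1 transaction
A5: 10 transactions

Answer: 5,8,4,1,10; total 28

Answer: A5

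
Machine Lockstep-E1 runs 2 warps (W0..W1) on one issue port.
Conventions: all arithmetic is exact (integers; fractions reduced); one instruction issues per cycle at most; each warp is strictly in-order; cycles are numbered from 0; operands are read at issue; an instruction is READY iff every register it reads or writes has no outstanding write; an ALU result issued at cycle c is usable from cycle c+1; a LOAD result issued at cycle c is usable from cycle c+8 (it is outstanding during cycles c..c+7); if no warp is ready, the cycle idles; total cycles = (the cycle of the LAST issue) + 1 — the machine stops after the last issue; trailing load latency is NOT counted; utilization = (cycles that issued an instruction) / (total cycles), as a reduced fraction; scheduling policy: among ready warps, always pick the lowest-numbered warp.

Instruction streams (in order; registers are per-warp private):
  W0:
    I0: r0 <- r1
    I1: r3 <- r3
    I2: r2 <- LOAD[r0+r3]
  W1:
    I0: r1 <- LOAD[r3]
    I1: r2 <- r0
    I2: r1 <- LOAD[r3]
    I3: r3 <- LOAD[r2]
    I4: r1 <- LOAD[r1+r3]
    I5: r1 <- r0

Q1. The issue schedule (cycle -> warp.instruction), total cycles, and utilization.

cycle 0: W0.I0
cycle 1: W0.I1
cycle 2: W0.I2
cycle 3: W1.I0
cycle 4: W1.I1
cycle 5: idle
cycle 6: idle
cycle 7: idle
cycle 8: idle
cycle 9: idle
cycle 10: idle
cycle 11: W1.I2
cycle 12: W1.I3
cycle 13: idle
cycle 14: idle
cycle 15: idle
cycle 16: idle
cycle 17: idle
cycle 18: idle
cycle 19: idle
cycle 20: W1.I4
cycle 21: idle
cycle 22: idle
cycle 23: idle
cycle 24: idle
cycle 25: idle
cycle 26: idle
cycle 27: idle
cycle 28: W1.I5

Answer: 29 cycles, utilization 9/29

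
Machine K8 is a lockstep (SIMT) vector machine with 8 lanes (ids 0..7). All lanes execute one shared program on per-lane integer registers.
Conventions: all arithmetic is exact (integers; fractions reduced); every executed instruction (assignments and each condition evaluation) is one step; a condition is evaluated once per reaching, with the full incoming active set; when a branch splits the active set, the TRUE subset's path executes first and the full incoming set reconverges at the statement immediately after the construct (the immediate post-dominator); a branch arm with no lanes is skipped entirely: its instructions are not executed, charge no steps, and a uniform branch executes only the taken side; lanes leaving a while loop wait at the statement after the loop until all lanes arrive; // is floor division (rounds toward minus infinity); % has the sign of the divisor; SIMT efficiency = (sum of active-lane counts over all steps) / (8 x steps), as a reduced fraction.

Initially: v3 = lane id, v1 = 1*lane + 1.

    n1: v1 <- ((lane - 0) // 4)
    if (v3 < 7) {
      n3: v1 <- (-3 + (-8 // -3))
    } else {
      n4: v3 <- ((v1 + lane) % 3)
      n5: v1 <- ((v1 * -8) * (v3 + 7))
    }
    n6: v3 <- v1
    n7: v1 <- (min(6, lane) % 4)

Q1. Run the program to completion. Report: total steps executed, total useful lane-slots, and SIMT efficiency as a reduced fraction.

Answer: 7 steps, 41 useful, 41/56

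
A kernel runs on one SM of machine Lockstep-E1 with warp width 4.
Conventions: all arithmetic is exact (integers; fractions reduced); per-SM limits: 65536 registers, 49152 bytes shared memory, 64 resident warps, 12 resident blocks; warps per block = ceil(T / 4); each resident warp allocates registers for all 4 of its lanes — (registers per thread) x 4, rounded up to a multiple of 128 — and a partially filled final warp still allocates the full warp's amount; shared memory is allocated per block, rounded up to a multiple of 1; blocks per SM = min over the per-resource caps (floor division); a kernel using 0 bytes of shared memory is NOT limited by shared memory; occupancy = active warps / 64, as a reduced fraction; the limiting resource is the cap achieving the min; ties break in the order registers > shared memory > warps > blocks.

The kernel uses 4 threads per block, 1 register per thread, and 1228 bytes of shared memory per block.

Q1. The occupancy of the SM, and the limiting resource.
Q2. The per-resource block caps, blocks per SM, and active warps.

Answer: occupancy 3/16, limited by blocks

registers: 512 blocks
shared memory: 40 blocks
warps: 64 blocks
blocks: 12 blocks

Answer: 12 blocks, 12 active warps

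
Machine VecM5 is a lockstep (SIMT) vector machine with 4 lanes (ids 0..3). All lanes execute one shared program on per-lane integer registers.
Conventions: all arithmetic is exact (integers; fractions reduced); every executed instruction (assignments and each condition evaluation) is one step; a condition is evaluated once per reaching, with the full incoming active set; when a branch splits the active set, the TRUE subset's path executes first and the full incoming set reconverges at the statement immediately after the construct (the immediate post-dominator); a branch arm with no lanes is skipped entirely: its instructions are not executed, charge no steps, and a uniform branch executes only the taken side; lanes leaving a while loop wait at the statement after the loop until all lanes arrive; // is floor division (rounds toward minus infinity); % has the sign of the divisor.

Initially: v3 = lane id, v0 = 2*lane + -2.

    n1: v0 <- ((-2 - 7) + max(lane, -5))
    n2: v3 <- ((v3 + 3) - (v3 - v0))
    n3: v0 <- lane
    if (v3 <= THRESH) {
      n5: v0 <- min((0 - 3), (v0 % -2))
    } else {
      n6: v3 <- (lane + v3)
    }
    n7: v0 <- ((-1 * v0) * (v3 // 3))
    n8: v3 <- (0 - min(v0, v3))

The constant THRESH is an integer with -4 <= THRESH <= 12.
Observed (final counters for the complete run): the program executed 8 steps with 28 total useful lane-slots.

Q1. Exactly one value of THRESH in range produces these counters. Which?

Answer: THRESH = -4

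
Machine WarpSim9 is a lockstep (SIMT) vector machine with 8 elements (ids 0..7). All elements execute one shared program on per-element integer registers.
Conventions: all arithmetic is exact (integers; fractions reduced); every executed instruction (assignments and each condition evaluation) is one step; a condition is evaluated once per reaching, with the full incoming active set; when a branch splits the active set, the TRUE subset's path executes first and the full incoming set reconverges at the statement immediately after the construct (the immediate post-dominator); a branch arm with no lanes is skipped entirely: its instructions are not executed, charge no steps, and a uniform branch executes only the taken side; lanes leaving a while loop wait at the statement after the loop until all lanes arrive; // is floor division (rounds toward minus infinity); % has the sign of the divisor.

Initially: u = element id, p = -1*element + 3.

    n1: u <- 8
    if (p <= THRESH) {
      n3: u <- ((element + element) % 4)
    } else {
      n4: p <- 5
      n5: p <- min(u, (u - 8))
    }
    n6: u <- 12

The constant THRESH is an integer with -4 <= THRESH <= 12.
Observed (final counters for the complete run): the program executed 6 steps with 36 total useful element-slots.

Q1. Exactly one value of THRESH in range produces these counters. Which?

Answer: THRESH = -1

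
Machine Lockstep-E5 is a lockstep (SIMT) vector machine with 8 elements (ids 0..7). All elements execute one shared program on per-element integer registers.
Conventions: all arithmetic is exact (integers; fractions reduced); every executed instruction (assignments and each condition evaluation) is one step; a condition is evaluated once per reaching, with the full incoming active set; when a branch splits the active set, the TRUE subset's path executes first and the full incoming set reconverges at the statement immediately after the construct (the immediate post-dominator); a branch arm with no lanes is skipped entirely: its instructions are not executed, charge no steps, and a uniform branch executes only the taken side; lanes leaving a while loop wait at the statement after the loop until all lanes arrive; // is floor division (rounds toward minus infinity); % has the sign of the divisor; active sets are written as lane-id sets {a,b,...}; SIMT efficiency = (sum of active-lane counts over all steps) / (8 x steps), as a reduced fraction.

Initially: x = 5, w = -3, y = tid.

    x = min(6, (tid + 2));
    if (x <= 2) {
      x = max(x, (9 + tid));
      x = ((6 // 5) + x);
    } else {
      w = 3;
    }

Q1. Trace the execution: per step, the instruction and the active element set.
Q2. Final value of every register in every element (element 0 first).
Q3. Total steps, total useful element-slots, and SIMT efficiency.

step 0: x <- min(6, (tid + 2))       {0,1,2,3,4,5,6,7}
step 1: eval (x <= 2)                {0,1,2,3,4,5,6,7}
step 2: x <- max(x, (9 + tid))       {0}
step 3: x <- ((6 // 5) + x)          {0}
step 4: w <- 3                       {1,2,3,4,5,6,7}

Answer: 5 steps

x: 10,3,4,5,6,6,6,6
w: -3,3,3,3,3,3,3,3
y: 0,1,2,3,4,5,6,7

steps = 5; useful = 25; efficiency = 25/40 = 5/8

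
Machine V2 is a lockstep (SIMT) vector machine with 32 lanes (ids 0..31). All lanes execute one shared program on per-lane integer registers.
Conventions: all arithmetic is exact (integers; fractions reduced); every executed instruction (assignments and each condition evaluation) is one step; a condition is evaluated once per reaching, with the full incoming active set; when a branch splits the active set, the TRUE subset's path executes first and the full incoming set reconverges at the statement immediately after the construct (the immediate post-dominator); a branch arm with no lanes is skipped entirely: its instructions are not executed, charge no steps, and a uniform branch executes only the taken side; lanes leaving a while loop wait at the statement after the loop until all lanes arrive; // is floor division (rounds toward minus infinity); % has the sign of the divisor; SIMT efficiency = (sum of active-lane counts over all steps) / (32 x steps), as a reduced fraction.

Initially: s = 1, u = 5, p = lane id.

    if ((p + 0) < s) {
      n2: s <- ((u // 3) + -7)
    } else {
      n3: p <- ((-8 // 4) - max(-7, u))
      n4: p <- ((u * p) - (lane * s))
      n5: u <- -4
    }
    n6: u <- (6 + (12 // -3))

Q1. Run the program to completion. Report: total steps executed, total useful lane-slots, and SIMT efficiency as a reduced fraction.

Answer: 6 steps, 158 useful, 79/96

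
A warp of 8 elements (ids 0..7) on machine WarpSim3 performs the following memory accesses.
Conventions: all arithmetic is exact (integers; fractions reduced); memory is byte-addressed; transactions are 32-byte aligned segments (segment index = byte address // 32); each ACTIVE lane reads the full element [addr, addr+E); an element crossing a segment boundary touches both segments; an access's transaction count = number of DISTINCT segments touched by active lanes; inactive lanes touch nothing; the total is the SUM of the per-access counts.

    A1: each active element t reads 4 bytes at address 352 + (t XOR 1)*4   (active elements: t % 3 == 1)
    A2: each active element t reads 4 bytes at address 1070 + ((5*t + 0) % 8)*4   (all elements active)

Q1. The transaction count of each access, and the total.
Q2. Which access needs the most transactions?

A1: 1 transaction
A2: 2 transactions

Answer: 1,2; total 3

Answer: A2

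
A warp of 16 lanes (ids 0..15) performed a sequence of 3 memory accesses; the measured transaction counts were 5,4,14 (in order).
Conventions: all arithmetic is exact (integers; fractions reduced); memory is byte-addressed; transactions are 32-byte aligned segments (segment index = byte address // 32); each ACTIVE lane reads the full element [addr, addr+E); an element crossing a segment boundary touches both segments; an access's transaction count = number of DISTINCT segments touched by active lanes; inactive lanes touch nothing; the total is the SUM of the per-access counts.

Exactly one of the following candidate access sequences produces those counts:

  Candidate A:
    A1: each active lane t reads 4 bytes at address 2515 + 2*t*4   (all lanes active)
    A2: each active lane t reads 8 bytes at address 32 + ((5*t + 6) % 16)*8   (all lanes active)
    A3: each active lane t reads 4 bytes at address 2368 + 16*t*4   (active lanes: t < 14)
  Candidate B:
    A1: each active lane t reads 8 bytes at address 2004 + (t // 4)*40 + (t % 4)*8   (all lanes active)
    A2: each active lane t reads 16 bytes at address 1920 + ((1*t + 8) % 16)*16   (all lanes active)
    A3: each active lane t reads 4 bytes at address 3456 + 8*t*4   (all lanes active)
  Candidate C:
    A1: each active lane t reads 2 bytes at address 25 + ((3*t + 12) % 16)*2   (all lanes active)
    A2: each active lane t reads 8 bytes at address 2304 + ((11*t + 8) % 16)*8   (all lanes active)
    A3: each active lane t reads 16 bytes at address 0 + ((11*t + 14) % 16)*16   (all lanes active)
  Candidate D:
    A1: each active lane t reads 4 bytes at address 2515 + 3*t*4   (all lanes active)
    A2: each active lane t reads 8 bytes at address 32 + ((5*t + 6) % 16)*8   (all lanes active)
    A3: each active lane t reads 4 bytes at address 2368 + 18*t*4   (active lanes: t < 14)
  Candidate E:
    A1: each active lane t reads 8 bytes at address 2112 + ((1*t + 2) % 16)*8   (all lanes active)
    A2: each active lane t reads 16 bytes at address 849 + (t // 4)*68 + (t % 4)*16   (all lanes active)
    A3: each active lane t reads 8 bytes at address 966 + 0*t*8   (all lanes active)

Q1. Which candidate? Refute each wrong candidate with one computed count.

B: A1 gives 6 transactions, not 5
C: A1 gives 2 transactions, not 5
D: A1 gives 7 transactions, not 5
E: A1 gives 4 transactions, not 5
A: all counts match (5,4,14)

Answer: A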